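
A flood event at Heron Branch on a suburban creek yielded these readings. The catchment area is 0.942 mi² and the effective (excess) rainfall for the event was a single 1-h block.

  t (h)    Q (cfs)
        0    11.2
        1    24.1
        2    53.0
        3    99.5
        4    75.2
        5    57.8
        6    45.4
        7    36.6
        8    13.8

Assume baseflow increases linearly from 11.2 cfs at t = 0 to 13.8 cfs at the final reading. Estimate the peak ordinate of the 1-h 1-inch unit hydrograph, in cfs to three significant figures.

Direct runoff: 0.00, 12.57, 41.15, 87.33, 62.70, 44.98, 32.25, 23.12, 0.00 cfs; ΣQ_DR = 304.1 cfs, peak = 87.33 cfs.
Runoff depth d = ΣQ_DR·Δt / A = 304.1 × 3600 / (0.942 mi²) = 0.5002 in.
The 1-inch UH is the DRH scaled by (1 in)/d, so U_p = 87.33 × 1/0.5002 = 175 cfs.

U_p ≈ 175 cfs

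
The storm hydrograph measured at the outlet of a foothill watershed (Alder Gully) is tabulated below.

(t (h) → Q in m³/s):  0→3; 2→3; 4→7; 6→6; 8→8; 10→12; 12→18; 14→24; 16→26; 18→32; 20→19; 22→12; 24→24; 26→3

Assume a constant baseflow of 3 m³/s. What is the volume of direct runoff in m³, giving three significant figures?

V ≈ 1.12 × 10^6 m³

Direct-runoff ordinates (Q − Q_b): 0.0, 0.0, 4.0, 3.0, 5.0, 9.0, 15.0, 21.0, 23.0, 29.0, 16.0, 9.0, 21.0, 0.0 m³/s.
ΣQ_DR = 155.0 m³/s.
With Δt = 2 h = 7200 s, V = ΣQ_DR · Δt = 155.0 × 7200 = 1.12 × 10^6 m³.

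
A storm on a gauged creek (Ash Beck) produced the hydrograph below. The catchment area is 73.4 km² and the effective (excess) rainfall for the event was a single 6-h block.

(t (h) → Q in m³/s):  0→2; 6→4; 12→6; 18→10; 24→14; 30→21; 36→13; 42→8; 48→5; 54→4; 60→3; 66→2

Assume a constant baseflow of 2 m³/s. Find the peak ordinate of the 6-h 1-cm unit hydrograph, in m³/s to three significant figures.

Direct runoff: 0.0, 2.0, 4.0, 8.0, 12.0, 19.0, 11.0, 6.0, 3.0, 2.0, 1.0, 0.0 m³/s; ΣQ_DR = 68.00 m³/s, peak = 19.0 m³/s.
Runoff depth d = ΣQ_DR·Δt / A = 68.00 × 21600 / (73.4 km²) = 20.01 mm.
The 1-cm UH is the DRH scaled by (10 mm)/d, so U_p = 19.0 × 10/20.01 = 9.49 m³/s.

U_p ≈ 9.49 m³/s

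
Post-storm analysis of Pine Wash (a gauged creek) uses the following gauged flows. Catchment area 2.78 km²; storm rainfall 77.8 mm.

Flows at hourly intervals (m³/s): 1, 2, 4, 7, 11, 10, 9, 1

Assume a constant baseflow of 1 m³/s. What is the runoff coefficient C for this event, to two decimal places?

ΣQ_DR = 37.00 m³/s; V = ΣQ_DR·Δt = 1.332 × 10^5 m³.
Runoff depth d = V / A = 47.91 mm.
C = d / P = 47.91 / 77.8 = 0.62.

C ≈ 0.62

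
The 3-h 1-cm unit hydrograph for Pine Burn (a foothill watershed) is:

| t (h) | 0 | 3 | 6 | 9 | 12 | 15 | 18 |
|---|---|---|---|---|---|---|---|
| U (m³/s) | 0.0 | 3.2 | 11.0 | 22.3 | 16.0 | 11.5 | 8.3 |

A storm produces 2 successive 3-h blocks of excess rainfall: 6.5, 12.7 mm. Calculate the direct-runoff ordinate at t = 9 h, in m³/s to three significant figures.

By discrete convolution, Q_j = Σ (P_i / 10 mm) · U_{j−i}.
At t = 9 h (j=3): Q = (6.5/10)·22.3 + (12.7/10)·11.0 = 28.5 m³/s.

Q ≈ 28.5 m³/s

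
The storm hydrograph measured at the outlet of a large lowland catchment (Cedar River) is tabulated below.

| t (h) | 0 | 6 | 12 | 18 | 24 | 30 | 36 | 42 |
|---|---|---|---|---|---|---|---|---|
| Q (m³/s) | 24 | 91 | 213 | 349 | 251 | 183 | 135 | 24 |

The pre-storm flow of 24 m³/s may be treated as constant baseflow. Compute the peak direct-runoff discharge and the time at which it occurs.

Q_p = 325.0 m³/s at t = 18 h

Subtracting baseflow gives direct-runoff ordinates: 0.0, 67.0, 189.0, 325.0, 227.0, 159.0, 111.0, 0.0 m³/s.
The maximum is 325.0 m³/s, occurring at the reading for t = 18 h.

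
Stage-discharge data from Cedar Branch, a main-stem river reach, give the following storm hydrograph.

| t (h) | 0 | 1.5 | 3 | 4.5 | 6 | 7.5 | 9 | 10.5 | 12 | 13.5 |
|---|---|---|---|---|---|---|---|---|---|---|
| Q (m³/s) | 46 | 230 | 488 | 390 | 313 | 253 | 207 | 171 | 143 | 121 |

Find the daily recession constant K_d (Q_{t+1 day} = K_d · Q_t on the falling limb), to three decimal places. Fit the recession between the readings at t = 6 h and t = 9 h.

K_d ≈ 0.037

Between t = 6 h and t = 9 h the flow falls from 313 to 207 m³/s over 2×1.5 h = 3 h.
Per-interval ratio K = (207/313)^(1/2) = 0.8132; K_d = K^(24/1.5) = 0.037.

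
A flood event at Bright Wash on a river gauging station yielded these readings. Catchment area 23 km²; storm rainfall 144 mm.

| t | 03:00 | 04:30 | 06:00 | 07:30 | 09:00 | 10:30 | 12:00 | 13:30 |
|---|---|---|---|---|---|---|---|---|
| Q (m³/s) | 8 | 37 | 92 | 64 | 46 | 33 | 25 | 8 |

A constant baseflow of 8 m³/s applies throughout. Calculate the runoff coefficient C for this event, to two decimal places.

C ≈ 0.41

ΣQ_DR = 249.0 m³/s; V = ΣQ_DR·Δt = 1.345 × 10^6 m³.
Runoff depth d = V / A = 58.46 mm.
C = d / P = 58.46 / 144 = 0.41.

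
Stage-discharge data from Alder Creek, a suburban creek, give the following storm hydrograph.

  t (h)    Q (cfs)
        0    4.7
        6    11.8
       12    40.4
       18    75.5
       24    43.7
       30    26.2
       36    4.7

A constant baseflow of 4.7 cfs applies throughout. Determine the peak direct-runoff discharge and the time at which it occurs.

Subtracting baseflow gives direct-runoff ordinates: 0.0, 7.1, 35.7, 70.8, 39.0, 21.5, 0.0 cfs.
The maximum is 70.8 cfs, occurring at the reading for t = 18 h.

Q_p = 70.8 cfs at t = 18 h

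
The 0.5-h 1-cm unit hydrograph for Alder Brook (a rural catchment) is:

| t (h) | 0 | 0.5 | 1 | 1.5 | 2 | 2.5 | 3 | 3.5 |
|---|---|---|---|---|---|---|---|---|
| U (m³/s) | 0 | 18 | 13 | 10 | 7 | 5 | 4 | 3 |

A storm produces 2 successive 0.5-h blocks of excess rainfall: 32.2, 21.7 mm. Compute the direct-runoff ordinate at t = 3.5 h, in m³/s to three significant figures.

Q ≈ 18.3 m³/s

By discrete convolution, Q_j = Σ (P_i / 10 mm) · U_{j−i}.
At t = 3.5 h (j=7): Q = (32.2/10)·3 + (21.7/10)·4 = 18.3 m³/s.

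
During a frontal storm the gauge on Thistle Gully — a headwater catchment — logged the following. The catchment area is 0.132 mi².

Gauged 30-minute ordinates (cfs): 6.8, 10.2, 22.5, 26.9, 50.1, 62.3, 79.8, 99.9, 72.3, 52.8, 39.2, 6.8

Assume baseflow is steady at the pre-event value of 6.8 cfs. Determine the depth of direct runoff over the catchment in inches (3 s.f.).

Direct runoff: 0.0, 3.4, 15.7, 20.1, 43.3, 55.5, 73.0, 93.1, 65.5, 46.0, 32.4, 0.0 cfs; ΣQ_DR = 448.0 cfs.
V = ΣQ_DR · Δt = 448.0 × 1800 s = 8.064 × 10^5 ft³.
Over A = 0.132 mi², depth = V / A = 2.63 in.

d ≈ 2.63 in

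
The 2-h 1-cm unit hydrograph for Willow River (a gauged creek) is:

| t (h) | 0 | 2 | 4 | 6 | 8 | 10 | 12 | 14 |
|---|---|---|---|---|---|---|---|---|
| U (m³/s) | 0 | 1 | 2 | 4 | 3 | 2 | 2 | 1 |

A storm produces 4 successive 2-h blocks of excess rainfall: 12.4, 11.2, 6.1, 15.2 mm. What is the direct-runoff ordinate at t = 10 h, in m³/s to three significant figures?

By discrete convolution, Q_j = Σ (P_i / 10 mm) · U_{j−i}.
At t = 10 h (j=5): Q = (12.4/10)·2 + (11.2/10)·3 + (6.1/10)·4 + (15.2/10)·2 = 11.3 m³/s.

Q ≈ 11.3 m³/s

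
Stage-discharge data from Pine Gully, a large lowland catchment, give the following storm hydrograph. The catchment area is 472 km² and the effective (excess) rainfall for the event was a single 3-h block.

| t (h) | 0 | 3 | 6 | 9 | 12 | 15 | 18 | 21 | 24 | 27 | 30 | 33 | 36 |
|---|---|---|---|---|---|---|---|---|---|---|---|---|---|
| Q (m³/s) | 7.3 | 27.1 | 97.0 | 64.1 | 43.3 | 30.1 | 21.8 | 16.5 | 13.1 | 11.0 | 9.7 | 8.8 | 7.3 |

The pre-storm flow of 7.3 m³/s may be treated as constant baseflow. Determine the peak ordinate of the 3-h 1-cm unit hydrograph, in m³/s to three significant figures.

U_p ≈ 150 m³/s

Direct runoff: 0.0, 19.8, 89.7, 56.8, 36.0, 22.8, 14.5, 9.2, 5.8, 3.7, 2.4, 1.5, 0.0 m³/s; ΣQ_DR = 262.2 m³/s, peak = 89.7 m³/s.
Runoff depth d = ΣQ_DR·Δt / A = 262.2 × 10800 / (472 km²) = 5.999 mm.
The 1-cm UH is the DRH scaled by (10 mm)/d, so U_p = 89.7 × 10/5.999 = 150 m³/s.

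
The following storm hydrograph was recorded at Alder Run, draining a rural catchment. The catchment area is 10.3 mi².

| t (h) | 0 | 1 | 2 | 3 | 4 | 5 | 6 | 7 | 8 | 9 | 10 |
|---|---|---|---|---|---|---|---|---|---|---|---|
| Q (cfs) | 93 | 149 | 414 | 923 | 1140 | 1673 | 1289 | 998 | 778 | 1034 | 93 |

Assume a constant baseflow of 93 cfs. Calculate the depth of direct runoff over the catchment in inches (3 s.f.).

Direct runoff: 0.0, 56.0, 321.0, 830.0, 1047.0, 1580.0, 1196.0, 905.0, 685.0, 941.0, 0.0 cfs; ΣQ_DR = 7561 cfs.
V = ΣQ_DR · Δt = 7561 × 3600 s = 2.722 × 10^7 ft³.
Over A = 10.3 mi², depth = V / A = 1.14 in.

d ≈ 1.14 in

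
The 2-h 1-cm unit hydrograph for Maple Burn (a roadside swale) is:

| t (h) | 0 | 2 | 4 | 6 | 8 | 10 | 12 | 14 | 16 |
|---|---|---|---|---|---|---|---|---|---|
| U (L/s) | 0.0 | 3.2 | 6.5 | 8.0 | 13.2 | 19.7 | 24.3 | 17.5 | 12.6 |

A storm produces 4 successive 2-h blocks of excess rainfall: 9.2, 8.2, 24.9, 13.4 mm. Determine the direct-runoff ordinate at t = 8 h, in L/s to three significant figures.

By discrete convolution, Q_j = Σ (P_i / 10 mm) · U_{j−i}.
At t = 8 h (j=4): Q = (9.2/10)·13.2 + (8.2/10)·8.0 + (24.9/10)·6.5 + (13.4/10)·3.2 = 39.2 L/s.

Q ≈ 39.2 L/s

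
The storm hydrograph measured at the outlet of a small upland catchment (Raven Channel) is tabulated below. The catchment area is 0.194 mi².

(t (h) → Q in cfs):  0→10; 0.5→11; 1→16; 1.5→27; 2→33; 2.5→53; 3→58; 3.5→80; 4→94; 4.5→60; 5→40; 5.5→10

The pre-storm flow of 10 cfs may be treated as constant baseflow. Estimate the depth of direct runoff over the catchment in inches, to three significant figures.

Direct runoff: 0.0, 1.0, 6.0, 17.0, 23.0, 43.0, 48.0, 70.0, 84.0, 50.0, 30.0, 0.0 cfs; ΣQ_DR = 372.0 cfs.
V = ΣQ_DR · Δt = 372.0 × 1800 s = 6.696 × 10^5 ft³.
Over A = 0.194 mi², depth = V / A = 1.49 in.

d ≈ 1.49 in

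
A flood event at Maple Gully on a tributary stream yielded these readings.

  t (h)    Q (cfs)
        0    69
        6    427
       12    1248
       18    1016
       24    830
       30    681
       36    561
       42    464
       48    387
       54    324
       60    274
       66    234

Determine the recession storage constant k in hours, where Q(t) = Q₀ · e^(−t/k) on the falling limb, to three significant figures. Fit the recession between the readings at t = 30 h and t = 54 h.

On the falling limb, Q drops from 681 to 324 cfs between t = 30 h and t = 54 h (Δt = 24 h).
k = −Δt / ln(Q₂/Q₁) = −24 / ln(324/681) = 32.3 h.

k ≈ 32.3 h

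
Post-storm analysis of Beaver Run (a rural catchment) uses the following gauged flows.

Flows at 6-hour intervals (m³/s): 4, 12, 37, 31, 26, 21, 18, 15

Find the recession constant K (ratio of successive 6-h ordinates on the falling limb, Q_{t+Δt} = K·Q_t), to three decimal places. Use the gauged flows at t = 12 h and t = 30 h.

Using the recession-limb readings at t = 12 h and t = 30 h: Q falls from 37 to 21 m³/s over 3 intervals.
K = (Q₂/Q₁)^(1/3) = (21/37)^(1/3) = 0.828.

K ≈ 0.828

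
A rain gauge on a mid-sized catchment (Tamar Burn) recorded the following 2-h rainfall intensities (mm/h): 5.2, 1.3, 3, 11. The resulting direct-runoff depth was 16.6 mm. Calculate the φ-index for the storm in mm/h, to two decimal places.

φ ≈ 3.95 mm/h

Only the 2 blocks with intensity above φ contribute runoff: 5.2, 11 mm/h.
Σ(I−φ)·Δt = d  ⇒  (5.2+11 − 2φ)·2 = 16.6
φ = (16.20 − 16.6/2) / 2 = 3.95 mm/h.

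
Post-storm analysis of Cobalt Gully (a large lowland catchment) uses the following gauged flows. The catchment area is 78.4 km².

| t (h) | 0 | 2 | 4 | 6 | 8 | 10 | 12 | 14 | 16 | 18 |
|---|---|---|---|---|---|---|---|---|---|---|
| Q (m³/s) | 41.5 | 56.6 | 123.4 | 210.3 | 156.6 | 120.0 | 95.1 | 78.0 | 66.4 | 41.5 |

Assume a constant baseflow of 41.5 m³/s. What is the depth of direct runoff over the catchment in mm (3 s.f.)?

Direct runoff: 0.0, 15.1, 81.9, 168.8, 115.1, 78.5, 53.6, 36.5, 24.9, 0.0 m³/s; ΣQ_DR = 574.4 m³/s.
V = ΣQ_DR · Δt = 574.4 × 7200 s = 4.136 × 10^6 m³.
Over A = 78.4 km², depth = V / A = 52.8 mm.

d ≈ 52.8 mm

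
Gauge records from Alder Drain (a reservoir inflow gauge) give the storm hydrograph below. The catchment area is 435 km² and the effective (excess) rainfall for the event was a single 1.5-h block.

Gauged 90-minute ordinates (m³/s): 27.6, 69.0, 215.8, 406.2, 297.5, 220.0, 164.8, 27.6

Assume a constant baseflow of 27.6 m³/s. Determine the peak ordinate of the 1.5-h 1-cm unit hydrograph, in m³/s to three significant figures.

U_p ≈ 253 m³/s

Direct runoff: 0.0, 41.4, 188.2, 378.6, 269.9, 192.4, 137.2, 0.0 m³/s; ΣQ_DR = 1208 m³/s, peak = 378.6 m³/s.
Runoff depth d = ΣQ_DR·Δt / A = 1208 × 5400 / (435 km²) = 14.99 mm.
The 1-cm UH is the DRH scaled by (10 mm)/d, so U_p = 378.6 × 10/14.99 = 253 m³/s.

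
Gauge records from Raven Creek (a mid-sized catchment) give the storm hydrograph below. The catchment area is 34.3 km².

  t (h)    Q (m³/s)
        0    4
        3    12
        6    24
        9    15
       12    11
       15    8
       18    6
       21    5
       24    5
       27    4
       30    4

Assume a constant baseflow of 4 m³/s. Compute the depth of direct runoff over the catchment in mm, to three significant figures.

Direct runoff: 0.0, 8.0, 20.0, 11.0, 7.0, 4.0, 2.0, 1.0, 1.0, 0.0, 0.0 m³/s; ΣQ_DR = 54.00 m³/s.
V = ΣQ_DR · Δt = 54.00 × 10800 s = 5.832 × 10^5 m³.
Over A = 34.3 km², depth = V / A = 17.0 mm.

d ≈ 17.0 mm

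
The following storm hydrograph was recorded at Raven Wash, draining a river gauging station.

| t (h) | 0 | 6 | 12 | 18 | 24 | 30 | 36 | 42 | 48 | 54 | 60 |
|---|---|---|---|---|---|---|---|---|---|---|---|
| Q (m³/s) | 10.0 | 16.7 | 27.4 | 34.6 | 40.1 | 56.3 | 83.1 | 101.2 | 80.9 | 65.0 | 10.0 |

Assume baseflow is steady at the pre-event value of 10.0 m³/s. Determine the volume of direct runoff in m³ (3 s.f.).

Direct-runoff ordinates (Q − Q_b): 0.0, 6.7, 17.4, 24.6, 30.1, 46.3, 73.1, 91.2, 70.9, 55.0, 0.0 m³/s.
ΣQ_DR = 415.3 m³/s.
With Δt = 6 h = 21600 s, V = ΣQ_DR · Δt = 415.3 × 21600 = 8.97 × 10^6 m³.

V ≈ 8.97 × 10^6 m³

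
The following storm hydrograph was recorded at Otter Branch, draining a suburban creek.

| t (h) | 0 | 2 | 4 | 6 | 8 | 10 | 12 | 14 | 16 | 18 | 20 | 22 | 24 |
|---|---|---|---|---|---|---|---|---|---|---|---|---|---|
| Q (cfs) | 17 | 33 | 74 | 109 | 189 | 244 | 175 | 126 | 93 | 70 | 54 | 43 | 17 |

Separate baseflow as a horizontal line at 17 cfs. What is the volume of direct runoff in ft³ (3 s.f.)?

Direct-runoff ordinates (Q − Q_b): 0.0, 16.0, 57.0, 92.0, 172.0, 227.0, 158.0, 109.0, 76.0, 53.0, 37.0, 26.0, 0.0 cfs.
ΣQ_DR = 1023 cfs.
With Δt = 2 h = 7200 s, V = ΣQ_DR · Δt = 1023 × 7200 = 7.37 × 10^6 ft³.

V ≈ 7.37 × 10^6 ft³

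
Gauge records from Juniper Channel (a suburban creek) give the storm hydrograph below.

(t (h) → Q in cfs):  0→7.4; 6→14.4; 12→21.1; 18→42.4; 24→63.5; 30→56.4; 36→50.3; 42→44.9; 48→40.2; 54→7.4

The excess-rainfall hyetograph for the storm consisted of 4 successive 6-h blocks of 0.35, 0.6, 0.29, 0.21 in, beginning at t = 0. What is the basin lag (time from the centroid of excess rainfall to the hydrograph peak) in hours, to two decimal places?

t_L ≈ 13.51 h

Centroid of excess rainfall: t_c = Σ P_i·t̄_i / ΣP_i = 10.4897 h (block centres at 3, 9, 15, 21 h).
Hydrograph peak occurs at t = 24 h, so basin lag t_L = 24 − 10.4897 = 13.51 h.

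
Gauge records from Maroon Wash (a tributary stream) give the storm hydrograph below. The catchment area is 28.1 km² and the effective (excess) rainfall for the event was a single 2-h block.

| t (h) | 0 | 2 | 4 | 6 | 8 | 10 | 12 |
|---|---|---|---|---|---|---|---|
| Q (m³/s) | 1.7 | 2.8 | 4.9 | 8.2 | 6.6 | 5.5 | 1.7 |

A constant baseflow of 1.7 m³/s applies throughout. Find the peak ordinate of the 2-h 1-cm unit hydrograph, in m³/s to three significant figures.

Direct runoff: 0.0, 1.1, 3.2, 6.5, 4.9, 3.8, 0.0 m³/s; ΣQ_DR = 19.50 m³/s, peak = 6.5 m³/s.
Runoff depth d = ΣQ_DR·Δt / A = 19.50 × 7200 / (28.1 km²) = 4.996 mm.
The 1-cm UH is the DRH scaled by (10 mm)/d, so U_p = 6.5 × 10/4.996 = 13.0 m³/s.

U_p ≈ 13.0 m³/s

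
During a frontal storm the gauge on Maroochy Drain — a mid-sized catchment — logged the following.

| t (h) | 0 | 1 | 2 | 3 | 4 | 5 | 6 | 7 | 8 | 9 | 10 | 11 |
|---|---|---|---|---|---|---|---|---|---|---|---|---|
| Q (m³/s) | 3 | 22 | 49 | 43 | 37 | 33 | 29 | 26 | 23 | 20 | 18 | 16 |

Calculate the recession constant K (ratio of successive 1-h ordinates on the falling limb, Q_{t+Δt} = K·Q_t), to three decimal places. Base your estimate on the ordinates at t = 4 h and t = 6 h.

Using the recession-limb readings at t = 4 h and t = 6 h: Q falls from 37 to 29 m³/s over 2 intervals.
K = (Q₂/Q₁)^(1/2) = (29/37)^(1/2) = 0.885.

K ≈ 0.885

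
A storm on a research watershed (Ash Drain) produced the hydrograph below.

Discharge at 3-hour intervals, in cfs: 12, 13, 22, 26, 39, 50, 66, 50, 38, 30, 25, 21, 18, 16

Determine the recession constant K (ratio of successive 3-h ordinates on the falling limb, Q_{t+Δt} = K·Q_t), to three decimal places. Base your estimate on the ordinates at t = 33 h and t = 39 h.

Using the recession-limb readings at t = 33 h and t = 39 h: Q falls from 21 to 16 cfs over 2 intervals.
K = (Q₂/Q₁)^(1/2) = (16/21)^(1/2) = 0.873.

K ≈ 0.873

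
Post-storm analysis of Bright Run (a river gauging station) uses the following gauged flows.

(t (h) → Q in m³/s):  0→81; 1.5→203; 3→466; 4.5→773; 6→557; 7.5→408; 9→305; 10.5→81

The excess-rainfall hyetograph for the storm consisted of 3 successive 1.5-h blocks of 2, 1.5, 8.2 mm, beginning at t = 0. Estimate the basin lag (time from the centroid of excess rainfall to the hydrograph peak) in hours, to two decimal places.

t_L ≈ 1.46 h

Centroid of excess rainfall: t_c = Σ P_i·t̄_i / ΣP_i = 3.0449 h (block centres at 0.75, 2.25, 3.75 h).
Hydrograph peak occurs at t = 4.5 h, so basin lag t_L = 4.5 − 3.0449 = 1.46 h.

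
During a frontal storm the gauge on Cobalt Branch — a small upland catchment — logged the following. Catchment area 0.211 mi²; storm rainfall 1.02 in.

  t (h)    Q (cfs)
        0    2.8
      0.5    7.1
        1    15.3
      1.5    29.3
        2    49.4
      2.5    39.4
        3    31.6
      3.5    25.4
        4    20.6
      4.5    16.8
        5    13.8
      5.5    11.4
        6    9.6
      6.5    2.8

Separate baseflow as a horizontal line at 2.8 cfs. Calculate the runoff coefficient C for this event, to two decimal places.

ΣQ_DR = 236.1 cfs; V = ΣQ_DR·Δt = 4.250 × 10^5 ft³.
Runoff depth d = V / A = 0.8670 in.
C = d / P = 0.8670 / 1.02 = 0.85.

C ≈ 0.85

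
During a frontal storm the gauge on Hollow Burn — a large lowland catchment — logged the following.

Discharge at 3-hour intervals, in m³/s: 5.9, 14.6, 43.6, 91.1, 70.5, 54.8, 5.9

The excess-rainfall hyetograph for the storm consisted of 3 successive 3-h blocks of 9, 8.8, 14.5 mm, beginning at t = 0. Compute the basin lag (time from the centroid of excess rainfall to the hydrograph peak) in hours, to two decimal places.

t_L ≈ 3.99 h

Centroid of excess rainfall: t_c = Σ P_i·t̄_i / ΣP_i = 5.0108 h (block centres at 1.5, 4.5, 7.5 h).
Hydrograph peak occurs at t = 9 h, so basin lag t_L = 9 − 5.0108 = 3.99 h.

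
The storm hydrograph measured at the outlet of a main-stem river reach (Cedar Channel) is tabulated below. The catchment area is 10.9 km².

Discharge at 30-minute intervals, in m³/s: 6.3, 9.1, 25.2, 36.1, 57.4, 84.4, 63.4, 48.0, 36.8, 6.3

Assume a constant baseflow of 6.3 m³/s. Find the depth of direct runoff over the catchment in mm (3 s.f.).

d ≈ 51.2 mm

Direct runoff: 0.0, 2.8, 18.9, 29.8, 51.1, 78.1, 57.1, 41.7, 30.5, 0.0 m³/s; ΣQ_DR = 310.0 m³/s.
V = ΣQ_DR · Δt = 310.0 × 1800 s = 5.580 × 10^5 m³.
Over A = 10.9 km², depth = V / A = 51.2 mm.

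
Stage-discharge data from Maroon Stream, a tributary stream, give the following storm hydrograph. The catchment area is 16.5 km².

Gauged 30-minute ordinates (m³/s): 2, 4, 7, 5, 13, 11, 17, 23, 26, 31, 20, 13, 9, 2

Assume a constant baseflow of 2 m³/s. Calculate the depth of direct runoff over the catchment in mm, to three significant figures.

d ≈ 16.9 mm

Direct runoff: 0.0, 2.0, 5.0, 3.0, 11.0, 9.0, 15.0, 21.0, 24.0, 29.0, 18.0, 11.0, 7.0, 0.0 m³/s; ΣQ_DR = 155.0 m³/s.
V = ΣQ_DR · Δt = 155.0 × 1800 s = 2.790 × 10^5 m³.
Over A = 16.5 km², depth = V / A = 16.9 mm.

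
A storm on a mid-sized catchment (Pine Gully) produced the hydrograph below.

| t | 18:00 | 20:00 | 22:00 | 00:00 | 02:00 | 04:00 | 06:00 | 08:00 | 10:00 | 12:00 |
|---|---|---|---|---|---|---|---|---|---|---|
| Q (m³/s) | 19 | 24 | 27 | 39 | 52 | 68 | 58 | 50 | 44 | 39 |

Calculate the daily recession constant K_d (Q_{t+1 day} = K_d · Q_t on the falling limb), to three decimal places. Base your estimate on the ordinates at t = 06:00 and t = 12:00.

K_d ≈ 0.204

Between t = 06:00 and t = 12:00 the flow falls from 58 to 39 m³/s over 3×2 h = 6 h.
Per-interval ratio K = (39/58)^(1/3) = 0.8761; K_d = K^(24/2) = 0.204.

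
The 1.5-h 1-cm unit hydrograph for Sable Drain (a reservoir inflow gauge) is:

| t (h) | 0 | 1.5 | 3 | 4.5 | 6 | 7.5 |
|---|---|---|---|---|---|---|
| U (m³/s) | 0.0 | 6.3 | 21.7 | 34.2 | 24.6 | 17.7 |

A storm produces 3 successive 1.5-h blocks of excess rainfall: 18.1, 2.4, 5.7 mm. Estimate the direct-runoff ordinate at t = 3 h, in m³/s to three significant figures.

By discrete convolution, Q_j = Σ (P_i / 10 mm) · U_{j−i}.
At t = 3 h (j=2): Q = (18.1/10)·21.7 + (2.4/10)·6.3 + (5.7/10)·0.0 = 40.8 m³/s.

Q ≈ 40.8 m³/s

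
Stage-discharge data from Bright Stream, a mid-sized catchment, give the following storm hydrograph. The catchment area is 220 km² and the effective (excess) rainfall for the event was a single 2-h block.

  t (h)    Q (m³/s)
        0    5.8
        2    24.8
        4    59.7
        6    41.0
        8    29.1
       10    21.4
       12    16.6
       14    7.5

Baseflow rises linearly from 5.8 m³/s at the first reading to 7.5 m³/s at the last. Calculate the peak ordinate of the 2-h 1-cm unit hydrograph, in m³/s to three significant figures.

U_p ≈ 107 m³/s

Direct runoff: 0.00, 18.76, 53.41, 34.47, 22.33, 14.39, 9.34, 0.00 m³/s; ΣQ_DR = 152.7 m³/s, peak = 53.41 m³/s.
Runoff depth d = ΣQ_DR·Δt / A = 152.7 × 7200 / (220 km²) = 4.997 mm.
The 1-cm UH is the DRH scaled by (10 mm)/d, so U_p = 53.41 × 10/4.997 = 107 m³/s.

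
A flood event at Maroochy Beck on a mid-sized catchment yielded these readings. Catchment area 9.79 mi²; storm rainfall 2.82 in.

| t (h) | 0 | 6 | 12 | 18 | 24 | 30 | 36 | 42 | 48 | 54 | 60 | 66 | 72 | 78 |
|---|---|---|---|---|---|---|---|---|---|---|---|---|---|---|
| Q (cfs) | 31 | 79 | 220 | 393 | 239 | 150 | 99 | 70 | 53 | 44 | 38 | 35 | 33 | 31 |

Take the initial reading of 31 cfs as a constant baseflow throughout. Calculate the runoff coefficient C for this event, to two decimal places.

ΣQ_DR = 1081 cfs; V = ΣQ_DR·Δt = 2.335 × 10^7 ft³.
Runoff depth d = V / A = 1.027 in.
C = d / P = 1.027 / 2.82 = 0.36.

C ≈ 0.36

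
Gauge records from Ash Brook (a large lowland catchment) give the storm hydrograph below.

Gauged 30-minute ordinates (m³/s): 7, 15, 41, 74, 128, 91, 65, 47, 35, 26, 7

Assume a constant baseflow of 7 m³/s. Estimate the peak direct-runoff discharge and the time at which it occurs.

Q_p = 121.0 m³/s at t = 2 h

Subtracting baseflow gives direct-runoff ordinates: 0.0, 8.0, 34.0, 67.0, 121.0, 84.0, 58.0, 40.0, 28.0, 19.0, 0.0 m³/s.
The maximum is 121.0 m³/s, occurring at the reading for t = 2 h.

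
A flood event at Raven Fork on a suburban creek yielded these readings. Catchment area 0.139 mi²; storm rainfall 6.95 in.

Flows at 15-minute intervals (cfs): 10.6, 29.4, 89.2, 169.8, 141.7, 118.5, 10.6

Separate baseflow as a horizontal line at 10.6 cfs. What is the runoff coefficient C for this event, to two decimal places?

ΣQ_DR = 495.6 cfs; V = ΣQ_DR·Δt = 4.460 × 10^5 ft³.
Runoff depth d = V / A = 1.381 in.
C = d / P = 1.381 / 6.95 = 0.20.

C ≈ 0.20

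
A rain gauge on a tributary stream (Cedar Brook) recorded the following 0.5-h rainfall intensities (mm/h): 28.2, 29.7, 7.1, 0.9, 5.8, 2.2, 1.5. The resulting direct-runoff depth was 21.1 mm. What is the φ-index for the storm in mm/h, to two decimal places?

Only the 2 blocks with intensity above φ contribute runoff: 28.2, 29.7 mm/h.
Σ(I−φ)·Δt = d  ⇒  (28.2+29.7 − 2φ)·0.5 = 21.1
φ = (57.90 − 21.1/0.5) / 2 = 7.85 mm/h.

φ ≈ 7.85 mm/h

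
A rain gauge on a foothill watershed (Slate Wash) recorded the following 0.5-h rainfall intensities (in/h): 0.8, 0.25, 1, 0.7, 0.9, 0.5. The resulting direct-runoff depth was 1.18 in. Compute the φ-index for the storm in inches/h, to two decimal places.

Only the 5 blocks with intensity above φ contribute runoff: 0.8, 1, 0.7, 0.9, 0.5 in/h.
Σ(I−φ)·Δt = d  ⇒  (0.8+1+0.7+0.9+0.5 − 5φ)·0.5 = 1.18
φ = (3.900 − 1.18/0.5) / 5 = 0.31 in/h.

φ ≈ 0.31 in/h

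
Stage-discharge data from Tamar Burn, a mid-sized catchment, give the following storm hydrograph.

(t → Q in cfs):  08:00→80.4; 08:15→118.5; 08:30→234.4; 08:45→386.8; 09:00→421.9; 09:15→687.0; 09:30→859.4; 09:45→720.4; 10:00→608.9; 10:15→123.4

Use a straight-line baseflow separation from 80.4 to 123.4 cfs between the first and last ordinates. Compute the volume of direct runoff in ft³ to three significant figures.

Direct-runoff ordinates (Q − Q_b): 0.00, 33.32, 144.44, 292.07, 322.39, 582.71, 750.33, 606.56, 490.28, 0.00 cfs.
ΣQ_DR = 3222 cfs.
With Δt = 0.25 h = 900 s, V = ΣQ_DR · Δt = 3222 × 900 = 2.90 × 10^6 ft³.

V ≈ 2.90 × 10^6 ft³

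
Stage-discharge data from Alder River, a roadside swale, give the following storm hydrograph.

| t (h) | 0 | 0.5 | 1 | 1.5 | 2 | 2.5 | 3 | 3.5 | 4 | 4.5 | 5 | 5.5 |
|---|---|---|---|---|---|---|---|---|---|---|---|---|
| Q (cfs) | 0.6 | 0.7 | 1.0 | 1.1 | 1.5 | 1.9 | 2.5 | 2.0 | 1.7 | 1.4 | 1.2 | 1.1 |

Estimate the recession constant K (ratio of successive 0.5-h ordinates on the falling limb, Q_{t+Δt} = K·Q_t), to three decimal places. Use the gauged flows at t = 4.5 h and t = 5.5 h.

Using the recession-limb readings at t = 4.5 h and t = 5.5 h: Q falls from 1.4 to 1.1 cfs over 2 intervals.
K = (Q₂/Q₁)^(1/2) = (1.1/1.4)^(1/2) = 0.886.

K ≈ 0.886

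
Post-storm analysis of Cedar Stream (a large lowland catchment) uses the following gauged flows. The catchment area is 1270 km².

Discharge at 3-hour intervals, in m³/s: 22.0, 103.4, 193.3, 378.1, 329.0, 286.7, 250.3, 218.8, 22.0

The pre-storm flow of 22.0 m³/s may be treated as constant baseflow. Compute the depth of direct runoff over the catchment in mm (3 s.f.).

Direct runoff: 0.0, 81.4, 171.3, 356.1, 307.0, 264.7, 228.3, 196.8, 0.0 m³/s; ΣQ_DR = 1606 m³/s.
V = ΣQ_DR · Δt = 1606 × 10800 s = 1.734 × 10^7 m³.
Over A = 1270 km², depth = V / A = 13.7 mm.

d ≈ 13.7 mm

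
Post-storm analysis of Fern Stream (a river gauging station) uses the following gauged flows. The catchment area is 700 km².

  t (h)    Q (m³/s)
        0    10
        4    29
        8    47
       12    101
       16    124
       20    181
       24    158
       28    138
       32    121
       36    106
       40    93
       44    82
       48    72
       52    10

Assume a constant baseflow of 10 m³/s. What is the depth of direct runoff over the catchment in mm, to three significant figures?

d ≈ 23.3 mm

Direct runoff: 0.0, 19.0, 37.0, 91.0, 114.0, 171.0, 148.0, 128.0, 111.0, 96.0, 83.0, 72.0, 62.0, 0.0 m³/s; ΣQ_DR = 1132 m³/s.
V = ΣQ_DR · Δt = 1132 × 14400 s = 1.630 × 10^7 m³.
Over A = 700 km², depth = V / A = 23.3 mm.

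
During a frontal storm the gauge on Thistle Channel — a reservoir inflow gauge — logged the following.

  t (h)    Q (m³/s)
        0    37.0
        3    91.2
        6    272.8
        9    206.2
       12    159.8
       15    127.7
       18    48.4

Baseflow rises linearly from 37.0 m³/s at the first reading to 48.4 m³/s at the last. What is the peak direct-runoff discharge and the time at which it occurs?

Subtracting baseflow gives direct-runoff ordinates: 0.00, 52.30, 232.00, 163.50, 115.20, 81.20, 0.00 m³/s.
The maximum is 232.00 m³/s, occurring at the reading for t = 6 h.

Q_p = 232.00 m³/s at t = 6 h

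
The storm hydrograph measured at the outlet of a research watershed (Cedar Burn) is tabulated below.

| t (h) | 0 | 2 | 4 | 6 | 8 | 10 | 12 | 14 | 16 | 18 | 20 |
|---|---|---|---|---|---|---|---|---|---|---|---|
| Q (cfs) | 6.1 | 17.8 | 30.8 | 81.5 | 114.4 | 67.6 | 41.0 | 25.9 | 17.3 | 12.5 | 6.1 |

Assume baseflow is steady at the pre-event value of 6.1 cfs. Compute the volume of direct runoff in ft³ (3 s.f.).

V ≈ 2.55 × 10^6 ft³

Direct-runoff ordinates (Q − Q_b): 0.0, 11.7, 24.7, 75.4, 108.3, 61.5, 34.9, 19.8, 11.2, 6.4, 0.0 cfs.
ΣQ_DR = 353.9 cfs.
With Δt = 2 h = 7200 s, V = ΣQ_DR · Δt = 353.9 × 7200 = 2.55 × 10^6 ft³.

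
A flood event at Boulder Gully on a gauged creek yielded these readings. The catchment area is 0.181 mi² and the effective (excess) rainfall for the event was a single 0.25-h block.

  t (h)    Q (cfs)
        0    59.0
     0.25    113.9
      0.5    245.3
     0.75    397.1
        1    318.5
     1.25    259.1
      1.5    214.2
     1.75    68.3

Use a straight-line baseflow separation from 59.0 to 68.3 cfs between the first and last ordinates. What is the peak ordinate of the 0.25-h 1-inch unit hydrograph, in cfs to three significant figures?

U_p ≈ 134 cfs

Direct runoff: 0.00, 53.57, 183.64, 334.11, 254.19, 193.46, 147.23, 0.00 cfs; ΣQ_DR = 1166 cfs, peak = 334.11 cfs.
Runoff depth d = ΣQ_DR·Δt / A = 1166 × 900 / (0.181 mi²) = 2.496 in.
The 1-inch UH is the DRH scaled by (1 in)/d, so U_p = 334.11 × 1/2.496 = 134 cfs.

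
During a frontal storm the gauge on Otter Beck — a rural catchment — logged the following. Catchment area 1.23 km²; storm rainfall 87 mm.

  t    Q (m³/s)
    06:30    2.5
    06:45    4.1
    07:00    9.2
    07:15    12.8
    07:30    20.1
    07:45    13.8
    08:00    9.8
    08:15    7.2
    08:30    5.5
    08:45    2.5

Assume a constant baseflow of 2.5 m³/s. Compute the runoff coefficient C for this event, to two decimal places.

ΣQ_DR = 62.50 m³/s; V = ΣQ_DR·Δt = 56250 m³.
Runoff depth d = V / A = 45.73 mm.
C = d / P = 45.73 / 87 = 0.53.

C ≈ 0.53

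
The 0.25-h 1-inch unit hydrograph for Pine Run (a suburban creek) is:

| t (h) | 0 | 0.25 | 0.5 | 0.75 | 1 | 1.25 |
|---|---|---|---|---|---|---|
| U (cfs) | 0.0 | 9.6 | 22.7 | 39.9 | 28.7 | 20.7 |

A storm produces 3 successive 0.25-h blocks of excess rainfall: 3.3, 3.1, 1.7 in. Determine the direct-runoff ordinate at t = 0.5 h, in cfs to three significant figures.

By discrete convolution, Q_j = Σ (P_i / 1 in) · U_{j−i}.
At t = 0.5 h (j=2): Q = (3.3/1)·22.7 + (3.1/1)·9.6 + (1.7/1)·0.0 = 105 cfs.

Q ≈ 105 cfs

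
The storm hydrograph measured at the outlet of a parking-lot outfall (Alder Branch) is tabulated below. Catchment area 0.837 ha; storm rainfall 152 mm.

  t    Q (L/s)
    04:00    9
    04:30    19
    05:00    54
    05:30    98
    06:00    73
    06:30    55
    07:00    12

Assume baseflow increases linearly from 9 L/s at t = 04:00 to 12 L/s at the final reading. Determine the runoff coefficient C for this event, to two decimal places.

C ≈ 0.35

ΣQ_DR = 246.5 L/s; V = ΣQ_DR·Δt = 4.437 × 10^5 L.
Runoff depth d = V / A = 53.01 mm.
C = d / P = 53.01 / 152 = 0.35.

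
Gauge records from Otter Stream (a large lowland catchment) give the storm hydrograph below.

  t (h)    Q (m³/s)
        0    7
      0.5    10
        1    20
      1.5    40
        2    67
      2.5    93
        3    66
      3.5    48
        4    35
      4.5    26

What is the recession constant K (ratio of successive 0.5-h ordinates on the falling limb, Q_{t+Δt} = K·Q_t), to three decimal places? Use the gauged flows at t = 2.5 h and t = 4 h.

Using the recession-limb readings at t = 2.5 h and t = 4 h: Q falls from 93 to 35 m³/s over 3 intervals.
K = (Q₂/Q₁)^(1/3) = (35/93)^(1/3) = 0.722.

K ≈ 0.722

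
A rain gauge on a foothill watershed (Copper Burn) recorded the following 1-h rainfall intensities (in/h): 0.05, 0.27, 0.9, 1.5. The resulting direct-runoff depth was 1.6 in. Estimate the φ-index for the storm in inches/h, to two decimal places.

φ ≈ 0.40 in/h

Only the 2 blocks with intensity above φ contribute runoff: 0.9, 1.5 in/h.
Σ(I−φ)·Δt = d  ⇒  (0.9+1.5 − 2φ)·1 = 1.6
φ = (2.400 − 1.6/1) / 2 = 0.40 in/h.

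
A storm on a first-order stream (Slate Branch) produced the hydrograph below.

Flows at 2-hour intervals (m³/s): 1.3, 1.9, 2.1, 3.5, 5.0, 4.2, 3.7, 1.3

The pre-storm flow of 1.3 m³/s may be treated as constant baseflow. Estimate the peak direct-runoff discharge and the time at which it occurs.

Q_p = 3.7 m³/s at t = 8 h

Subtracting baseflow gives direct-runoff ordinates: 0.0, 0.6, 0.8, 2.2, 3.7, 2.9, 2.4, 0.0 m³/s.
The maximum is 3.7 m³/s, occurring at the reading for t = 8 h.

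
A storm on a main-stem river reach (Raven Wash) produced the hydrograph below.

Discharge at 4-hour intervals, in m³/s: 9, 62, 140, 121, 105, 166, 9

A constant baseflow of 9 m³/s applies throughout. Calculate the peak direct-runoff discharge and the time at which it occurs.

Q_p = 157.0 m³/s at t = 20 h

Subtracting baseflow gives direct-runoff ordinates: 0.0, 53.0, 131.0, 112.0, 96.0, 157.0, 0.0 m³/s.
The maximum is 157.0 m³/s, occurring at the reading for t = 20 h.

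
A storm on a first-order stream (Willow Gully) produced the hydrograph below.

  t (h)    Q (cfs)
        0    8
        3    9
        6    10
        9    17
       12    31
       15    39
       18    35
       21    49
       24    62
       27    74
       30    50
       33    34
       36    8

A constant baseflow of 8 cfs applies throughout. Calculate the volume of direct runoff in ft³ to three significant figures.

Direct-runoff ordinates (Q − Q_b): 0.0, 1.0, 2.0, 9.0, 23.0, 31.0, 27.0, 41.0, 54.0, 66.0, 42.0, 26.0, 0.0 cfs.
ΣQ_DR = 322.0 cfs.
With Δt = 3 h = 10800 s, V = ΣQ_DR · Δt = 322.0 × 10800 = 3.48 × 10^6 ft³.

V ≈ 3.48 × 10^6 ft³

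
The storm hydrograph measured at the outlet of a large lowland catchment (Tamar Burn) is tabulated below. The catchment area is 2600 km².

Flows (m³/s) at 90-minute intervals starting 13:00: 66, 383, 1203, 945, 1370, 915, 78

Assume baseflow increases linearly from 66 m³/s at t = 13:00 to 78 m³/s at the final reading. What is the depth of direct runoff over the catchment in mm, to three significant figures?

d ≈ 9.25 mm

Direct runoff: 0.00, 315.00, 1133.00, 873.00, 1296.00, 839.00, 0.00 m³/s; ΣQ_DR = 4456 m³/s.
V = ΣQ_DR · Δt = 4456 × 5400 s = 2.406 × 10^7 m³.
Over A = 2600 km², depth = V / A = 9.25 mm.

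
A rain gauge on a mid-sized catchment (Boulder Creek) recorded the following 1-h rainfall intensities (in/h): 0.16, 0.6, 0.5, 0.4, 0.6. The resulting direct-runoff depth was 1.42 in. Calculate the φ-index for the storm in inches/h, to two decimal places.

Only the 4 blocks with intensity above φ contribute runoff: 0.6, 0.5, 0.4, 0.6 in/h.
Σ(I−φ)·Δt = d  ⇒  (0.6+0.5+0.4+0.6 − 4φ)·1 = 1.42
φ = (2.100 − 1.42/1) / 4 = 0.17 in/h.

φ ≈ 0.17 in/h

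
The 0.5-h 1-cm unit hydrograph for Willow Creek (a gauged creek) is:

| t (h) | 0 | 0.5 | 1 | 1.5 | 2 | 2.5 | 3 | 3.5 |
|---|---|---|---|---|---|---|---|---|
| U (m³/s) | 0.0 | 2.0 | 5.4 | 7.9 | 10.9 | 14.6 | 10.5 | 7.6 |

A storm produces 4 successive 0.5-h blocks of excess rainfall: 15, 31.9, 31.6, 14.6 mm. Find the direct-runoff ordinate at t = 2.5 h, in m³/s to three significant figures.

By discrete convolution, Q_j = Σ (P_i / 10 mm) · U_{j−i}.
At t = 2.5 h (j=5): Q = (15/10)·14.6 + (31.9/10)·10.9 + (31.6/10)·7.9 + (14.6/10)·5.4 = 89.5 m³/s.

Q ≈ 89.5 m³/s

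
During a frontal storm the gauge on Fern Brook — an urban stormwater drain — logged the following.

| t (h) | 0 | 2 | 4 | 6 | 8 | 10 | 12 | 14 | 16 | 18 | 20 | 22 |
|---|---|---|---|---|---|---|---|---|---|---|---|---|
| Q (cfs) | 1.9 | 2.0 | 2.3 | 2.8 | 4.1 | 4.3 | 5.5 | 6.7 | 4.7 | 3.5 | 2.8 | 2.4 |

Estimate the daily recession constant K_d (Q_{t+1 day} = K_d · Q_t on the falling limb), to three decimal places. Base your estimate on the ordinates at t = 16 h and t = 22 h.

K_d ≈ 0.068

Between t = 16 h and t = 22 h the flow falls from 4.7 to 2.4 cfs over 3×2 h = 6 h.
Per-interval ratio K = (2.4/4.7)^(1/3) = 0.7993; K_d = K^(24/2) = 0.068.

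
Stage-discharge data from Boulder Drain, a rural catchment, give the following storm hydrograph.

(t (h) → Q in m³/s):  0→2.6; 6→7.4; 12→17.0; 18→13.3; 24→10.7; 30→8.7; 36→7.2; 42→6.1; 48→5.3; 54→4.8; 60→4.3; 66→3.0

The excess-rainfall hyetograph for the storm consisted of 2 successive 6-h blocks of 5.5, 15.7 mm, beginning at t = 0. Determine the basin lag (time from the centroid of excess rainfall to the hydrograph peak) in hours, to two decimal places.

t_L ≈ 4.56 h

Centroid of excess rainfall: t_c = Σ P_i·t̄_i / ΣP_i = 7.4434 h (block centres at 3, 9 h).
Hydrograph peak occurs at t = 12 h, so basin lag t_L = 12 − 7.4434 = 4.56 h.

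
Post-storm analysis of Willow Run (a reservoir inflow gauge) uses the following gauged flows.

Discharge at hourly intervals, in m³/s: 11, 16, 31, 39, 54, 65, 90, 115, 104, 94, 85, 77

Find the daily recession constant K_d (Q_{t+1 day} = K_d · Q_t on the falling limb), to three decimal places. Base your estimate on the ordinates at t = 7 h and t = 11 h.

K_d ≈ 0.090

Between t = 7 h and t = 11 h the flow falls from 115 to 77 m³/s over 4×1 h = 4 h.
Per-interval ratio K = (77/115)^(1/4) = 0.9046; K_d = K^(24/1) = 0.090.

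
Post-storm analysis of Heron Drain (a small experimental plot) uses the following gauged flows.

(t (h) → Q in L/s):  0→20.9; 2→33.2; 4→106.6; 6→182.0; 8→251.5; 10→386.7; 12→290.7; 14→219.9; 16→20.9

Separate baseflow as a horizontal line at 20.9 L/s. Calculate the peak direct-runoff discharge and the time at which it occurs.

Subtracting baseflow gives direct-runoff ordinates: 0.0, 12.3, 85.7, 161.1, 230.6, 365.8, 269.8, 199.0, 0.0 L/s.
The maximum is 365.8 L/s, occurring at the reading for t = 10 h.

Q_p = 365.8 L/s at t = 10 h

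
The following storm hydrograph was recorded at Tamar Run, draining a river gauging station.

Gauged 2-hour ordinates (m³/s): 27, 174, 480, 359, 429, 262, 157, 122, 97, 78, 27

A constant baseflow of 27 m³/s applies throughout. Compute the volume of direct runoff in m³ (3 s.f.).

V ≈ 1.38 × 10^7 m³

Direct-runoff ordinates (Q − Q_b): 0.0, 147.0, 453.0, 332.0, 402.0, 235.0, 130.0, 95.0, 70.0, 51.0, 0.0 m³/s.
ΣQ_DR = 1915 m³/s.
With Δt = 2 h = 7200 s, V = ΣQ_DR · Δt = 1915 × 7200 = 1.38 × 10^7 m³.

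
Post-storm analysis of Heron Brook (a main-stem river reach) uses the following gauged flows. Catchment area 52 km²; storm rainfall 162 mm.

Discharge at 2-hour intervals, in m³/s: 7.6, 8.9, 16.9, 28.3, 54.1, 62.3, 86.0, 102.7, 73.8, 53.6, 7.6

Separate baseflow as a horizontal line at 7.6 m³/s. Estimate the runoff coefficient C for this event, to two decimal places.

ΣQ_DR = 418.2 m³/s; V = ΣQ_DR·Δt = 3.011 × 10^6 m³.
Runoff depth d = V / A = 57.90 mm.
C = d / P = 57.90 / 162 = 0.36.

C ≈ 0.36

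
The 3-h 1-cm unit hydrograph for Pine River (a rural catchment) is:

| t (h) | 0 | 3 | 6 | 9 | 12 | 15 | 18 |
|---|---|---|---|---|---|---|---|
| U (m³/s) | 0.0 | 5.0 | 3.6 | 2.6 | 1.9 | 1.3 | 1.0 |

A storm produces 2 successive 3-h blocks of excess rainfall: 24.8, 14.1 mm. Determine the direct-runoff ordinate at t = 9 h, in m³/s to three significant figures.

Q ≈ 11.5 m³/s

By discrete convolution, Q_j = Σ (P_i / 10 mm) · U_{j−i}.
At t = 9 h (j=3): Q = (24.8/10)·2.6 + (14.1/10)·3.6 = 11.5 m³/s.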